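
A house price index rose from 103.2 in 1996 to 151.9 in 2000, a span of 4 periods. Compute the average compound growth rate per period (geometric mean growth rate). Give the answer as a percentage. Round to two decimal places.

Growth factor = (151.9/103.2)^(1/4) = (1.471899)^(1/4) = 1.101462
Growth rate = 1.101462 − 1 = 0.101462 = 10.1462%

10.15%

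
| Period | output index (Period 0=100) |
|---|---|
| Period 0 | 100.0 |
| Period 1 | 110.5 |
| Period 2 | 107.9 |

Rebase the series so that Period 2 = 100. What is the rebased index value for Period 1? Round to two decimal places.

102.41

Rebased(Period 1) = 110.5 / 107.9 × 100 = 102.4096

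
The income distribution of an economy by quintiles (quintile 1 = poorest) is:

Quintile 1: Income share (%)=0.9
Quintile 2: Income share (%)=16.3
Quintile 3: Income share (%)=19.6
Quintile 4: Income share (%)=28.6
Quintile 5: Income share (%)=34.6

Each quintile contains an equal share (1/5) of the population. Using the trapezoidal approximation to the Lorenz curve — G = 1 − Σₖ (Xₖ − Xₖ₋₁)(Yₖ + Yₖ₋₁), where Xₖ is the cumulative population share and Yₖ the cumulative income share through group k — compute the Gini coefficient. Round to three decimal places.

0.319

Cumulative income shares Yₖ: 0.0090, 0.1720, 0.3680, 0.6540, 1.0000
Σ (Xₖ−Xₖ₋₁)(Yₖ+Yₖ₋₁) = (1/5)(0.0090+0.0000) + (1/5)(0.1720+0.0090) + (1/5)(0.3680+0.1720) + (1/5)(0.6540+0.3680) + (1/5)(1.0000+0.6540)
  = 0.0018 + 0.0362 + 0.1080 + 0.2044 + 0.3308 = 0.6812
G = 1 − 0.6812 = 0.3188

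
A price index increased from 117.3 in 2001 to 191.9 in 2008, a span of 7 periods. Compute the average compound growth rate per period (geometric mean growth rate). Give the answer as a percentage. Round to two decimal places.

7.29%

Growth factor = (191.9/117.3)^(1/7) = (1.635976)^(1/7) = 1.072851
Growth rate = 1.072851 − 1 = 0.072851 = 7.2851%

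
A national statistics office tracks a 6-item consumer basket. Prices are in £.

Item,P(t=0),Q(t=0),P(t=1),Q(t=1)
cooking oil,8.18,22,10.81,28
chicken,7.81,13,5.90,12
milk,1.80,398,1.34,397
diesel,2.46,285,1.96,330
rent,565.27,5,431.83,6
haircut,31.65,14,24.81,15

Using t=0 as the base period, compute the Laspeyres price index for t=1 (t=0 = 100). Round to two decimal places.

Laspeyres price index uses base-period quantities as weights.
ΣP(t=1)·Q(t=0) = 10.81×22 + 5.90×13 + 1.34×398 + 1.96×285 + 431.83×5 + 24.81×14 = 237.82 + 76.7 + 533.32 + 558.6 + 2159.15 + 347.34 = 3912.93
ΣP(t=0)·Q(t=0) = 8.18×22 + 7.81×13 + 1.80×398 + 2.46×285 + 565.27×5 + 31.65×14 = 179.96 + 101.53 + 716.4 + 701.1 + 2826.35 + 443.1 = 4968.44
Index = 3912.93 / 4968.44 × 100 = 78.7557

78.76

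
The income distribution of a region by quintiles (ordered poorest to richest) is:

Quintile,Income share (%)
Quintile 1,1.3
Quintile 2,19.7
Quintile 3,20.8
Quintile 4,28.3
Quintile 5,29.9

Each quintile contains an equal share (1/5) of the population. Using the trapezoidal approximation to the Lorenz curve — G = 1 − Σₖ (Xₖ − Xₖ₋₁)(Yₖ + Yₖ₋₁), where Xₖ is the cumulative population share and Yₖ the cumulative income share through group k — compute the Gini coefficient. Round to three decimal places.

0.263

Cumulative income shares Yₖ: 0.0130, 0.2100, 0.4180, 0.7010, 1.0000
Σ (Xₖ−Xₖ₋₁)(Yₖ+Yₖ₋₁) = (1/5)(0.0130+0.0000) + (1/5)(0.2100+0.0130) + (1/5)(0.4180+0.2100) + (1/5)(0.7010+0.4180) + (1/5)(1.0000+0.7010)
  = 0.0026 + 0.0446 + 0.1256 + 0.2238 + 0.3402 = 0.7368
G = 1 − 0.7368 = 0.2632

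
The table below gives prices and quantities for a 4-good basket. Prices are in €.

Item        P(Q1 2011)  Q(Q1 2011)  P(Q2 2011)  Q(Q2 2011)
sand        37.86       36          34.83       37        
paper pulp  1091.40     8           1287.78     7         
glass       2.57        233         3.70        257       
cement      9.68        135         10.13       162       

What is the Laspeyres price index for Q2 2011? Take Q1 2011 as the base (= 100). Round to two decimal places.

Laspeyres price index uses base-period quantities as weights.
ΣP(Q2 2011)·Q(Q1 2011) = 34.83×36 + 1287.78×8 + 3.70×233 + 10.13×135 = 1253.88 + 10302.24 + 862.1 + 1367.55 = 13785.77
ΣP(Q1 2011)·Q(Q1 2011) = 37.86×36 + 1091.40×8 + 2.57×233 + 9.68×135 = 1362.96 + 8731.2 + 598.81 + 1306.8 = 11999.77
Index = 13785.77 / 11999.77 × 100 = 114.8836

114.88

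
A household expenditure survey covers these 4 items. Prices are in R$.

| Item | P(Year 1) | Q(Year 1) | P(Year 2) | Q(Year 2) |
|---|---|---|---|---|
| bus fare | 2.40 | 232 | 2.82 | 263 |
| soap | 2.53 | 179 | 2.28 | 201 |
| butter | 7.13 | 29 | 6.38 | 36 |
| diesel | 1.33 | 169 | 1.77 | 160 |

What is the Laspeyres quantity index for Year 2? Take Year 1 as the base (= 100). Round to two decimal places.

111.66

Laspeyres quantity index uses base-period prices as weights.
ΣP(Year 1)·Q(Year 2) = 2.40×263 + 2.53×201 + 7.13×36 + 1.33×160 = 631.2 + 508.53 + 256.68 + 212.8 = 1609.21
ΣP(Year 1)·Q(Year 1) = 2.40×232 + 2.53×179 + 7.13×29 + 1.33×169 = 556.8 + 452.87 + 206.77 + 224.77 = 1441.21
Index = 1609.21 / 1441.21 × 100 = 111.6569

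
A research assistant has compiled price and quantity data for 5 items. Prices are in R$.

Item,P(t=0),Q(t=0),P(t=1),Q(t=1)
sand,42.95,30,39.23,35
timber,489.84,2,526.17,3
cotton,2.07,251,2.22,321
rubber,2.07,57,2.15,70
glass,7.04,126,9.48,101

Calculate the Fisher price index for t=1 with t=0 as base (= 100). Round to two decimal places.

107.20

Laspeyres component (base-period weights):
ΣP(t=1)Q(t=0) = 39.23×30 + 526.17×2 + 2.22×251 + 2.15×57 + 9.48×126 = 1176.9 + 1052.34 + 557.22 + 122.55 + 1194.48 = 4103.49
ΣP(t=0)Q(t=0) = 42.95×30 + 489.84×2 + 2.07×251 + 2.07×57 + 7.04×126 = 1288.5 + 979.68 + 519.57 + 117.99 + 887.04 = 3792.78
L = 4103.49 / 3792.78 × 100 = 108.1921
Paasche component (current-period weights):
ΣP(t=1)Q(t=1) = 39.23×35 + 526.17×3 + 2.22×321 + 2.15×70 + 9.48×101 = 1373.05 + 1578.51 + 712.62 + 150.5 + 957.48 = 4772.16
ΣP(t=0)Q(t=1) = 42.95×35 + 489.84×3 + 2.07×321 + 2.07×70 + 7.04×101 = 1503.25 + 1469.52 + 664.47 + 144.9 + 711.04 = 4493.18
P = 4772.16 / 4493.18 × 100 = 106.2090
Fisher = √(L × P) = √(108.1921 × 106.2090) = 107.1960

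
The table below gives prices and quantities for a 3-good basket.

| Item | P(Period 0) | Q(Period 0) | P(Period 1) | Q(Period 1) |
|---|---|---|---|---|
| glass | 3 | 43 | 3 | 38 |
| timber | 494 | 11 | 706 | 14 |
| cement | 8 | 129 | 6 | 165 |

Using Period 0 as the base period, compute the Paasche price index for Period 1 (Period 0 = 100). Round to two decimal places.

Paasche price index uses current-period quantities as weights.
ΣP(Period 1)·Q(Period 1) = 3×38 + 706×14 + 6×165 = 114 + 9884 + 990 = 10988
ΣP(Period 0)·Q(Period 1) = 3×38 + 494×14 + 8×165 = 114 + 6916 + 1320 = 8350
Index = 10988 / 8350 × 100 = 131.5928

131.59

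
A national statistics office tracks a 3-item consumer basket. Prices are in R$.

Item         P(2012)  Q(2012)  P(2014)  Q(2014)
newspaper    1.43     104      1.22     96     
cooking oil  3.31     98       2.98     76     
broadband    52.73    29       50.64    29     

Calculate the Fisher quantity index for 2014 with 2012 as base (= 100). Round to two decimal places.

95.90

Laspeyres component (base-period weights):
ΣP(2012)Q(2014) = 1.43×96 + 3.31×76 + 52.73×29 = 137.28 + 251.56 + 1529.17 = 1918.01
ΣP(2012)Q(2012) = 1.43×104 + 3.31×98 + 52.73×29 = 148.72 + 324.38 + 1529.17 = 2002.27
L = 1918.01 / 2002.27 × 100 = 95.7918
Paasche component (current-period weights):
ΣP(2014)Q(2014) = 1.22×96 + 2.98×76 + 50.64×29 = 117.12 + 226.48 + 1468.56 = 1812.16
ΣP(2014)Q(2012) = 1.22×104 + 2.98×98 + 50.64×29 = 126.88 + 292.04 + 1468.56 = 1887.48
P = 1812.16 / 1887.48 × 100 = 96.0095
Fisher = √(L × P) = √(95.7918 × 96.0095) = 95.9006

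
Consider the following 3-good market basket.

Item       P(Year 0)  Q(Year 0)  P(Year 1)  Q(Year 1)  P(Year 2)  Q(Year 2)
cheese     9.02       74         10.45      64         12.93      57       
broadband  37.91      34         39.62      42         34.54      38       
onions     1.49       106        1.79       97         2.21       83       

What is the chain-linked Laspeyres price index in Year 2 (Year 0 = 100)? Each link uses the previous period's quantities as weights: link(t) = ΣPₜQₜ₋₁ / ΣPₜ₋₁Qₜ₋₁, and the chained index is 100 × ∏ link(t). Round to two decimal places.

108.65

Link Year 0→Year 1:
ΣP(Year 1)Q(Year 0) = 10.45×74 + 39.62×34 + 1.79×106 = 773.3 + 1347.08 + 189.74 = 2310.12
ΣP(Year 0)Q(Year 0) = 9.02×74 + 37.91×34 + 1.49×106 = 667.48 + 1288.94 + 157.94 = 2114.36
link = 2310.12/2114.36 = 1.092586
Link Year 1→Year 2:
ΣP(Year 2)Q(Year 1) = 12.93×64 + 34.54×42 + 2.21×97 = 827.52 + 1450.68 + 214.37 = 2492.57
ΣP(Year 1)Q(Year 1) = 10.45×64 + 39.62×42 + 1.79×97 = 668.8 + 1664.04 + 173.63 = 2506.47
link = 2492.57/2506.47 = 0.994454
Chained index = 100 × 1.092586 × 0.994454 = 108.6527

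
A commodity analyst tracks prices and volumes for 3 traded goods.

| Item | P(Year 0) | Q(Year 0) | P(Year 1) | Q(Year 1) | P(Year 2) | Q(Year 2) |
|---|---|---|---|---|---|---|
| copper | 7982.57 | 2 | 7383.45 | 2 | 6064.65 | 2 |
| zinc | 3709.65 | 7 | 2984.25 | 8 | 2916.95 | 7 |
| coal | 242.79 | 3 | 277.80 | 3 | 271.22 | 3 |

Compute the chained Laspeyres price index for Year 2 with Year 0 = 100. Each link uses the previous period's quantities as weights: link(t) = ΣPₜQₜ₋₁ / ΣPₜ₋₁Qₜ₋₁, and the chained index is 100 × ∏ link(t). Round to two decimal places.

78.61

Link Year 0→Year 1:
ΣP(Year 1)Q(Year 0) = 7383.45×2 + 2984.25×7 + 277.80×3 = 14766.9 + 20889.75 + 833.4 = 36490.05
ΣP(Year 0)Q(Year 0) = 7982.57×2 + 3709.65×7 + 242.79×3 = 15965.14 + 25967.55 + 728.37 = 42661.06
link = 36490.05/42661.06 = 0.855348
Link Year 1→Year 2:
ΣP(Year 2)Q(Year 1) = 6064.65×2 + 2916.95×8 + 271.22×3 = 12129.3 + 23335.6 + 813.66 = 36278.56
ΣP(Year 1)Q(Year 1) = 7383.45×2 + 2984.25×8 + 277.80×3 = 14766.9 + 23874 + 833.4 = 39474.3
link = 36278.56/39474.3 = 0.919043
Chained index = 100 × 0.855348 × 0.919043 = 78.6101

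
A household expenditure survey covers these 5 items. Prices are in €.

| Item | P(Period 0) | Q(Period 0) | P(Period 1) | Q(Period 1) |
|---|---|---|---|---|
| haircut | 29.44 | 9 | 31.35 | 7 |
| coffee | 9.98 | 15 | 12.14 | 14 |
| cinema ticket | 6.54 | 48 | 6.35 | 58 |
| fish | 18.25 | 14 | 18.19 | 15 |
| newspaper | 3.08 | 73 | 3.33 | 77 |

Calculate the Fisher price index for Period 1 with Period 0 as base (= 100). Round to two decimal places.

104.45

Laspeyres component (base-period weights):
ΣP(Period 1)Q(Period 0) = 31.35×9 + 12.14×15 + 6.35×48 + 18.19×14 + 3.33×73 = 282.15 + 182.1 + 304.8 + 254.66 + 243.09 = 1266.8
ΣP(Period 0)Q(Period 0) = 29.44×9 + 9.98×15 + 6.54×48 + 18.25×14 + 3.08×73 = 264.96 + 149.7 + 313.92 + 255.5 + 224.84 = 1208.92
L = 1266.8 / 1208.92 × 100 = 104.7877
Paasche component (current-period weights):
ΣP(Period 1)Q(Period 1) = 31.35×7 + 12.14×14 + 6.35×58 + 18.19×15 + 3.33×77 = 219.45 + 169.96 + 368.3 + 272.85 + 256.41 = 1286.97
ΣP(Period 0)Q(Period 1) = 29.44×7 + 9.98×14 + 6.54×58 + 18.25×15 + 3.08×77 = 206.08 + 139.72 + 379.32 + 273.75 + 237.16 = 1236.03
P = 1286.97 / 1236.03 × 100 = 104.1213
Fisher = √(L × P) = √(104.7877 × 104.1213) = 104.4540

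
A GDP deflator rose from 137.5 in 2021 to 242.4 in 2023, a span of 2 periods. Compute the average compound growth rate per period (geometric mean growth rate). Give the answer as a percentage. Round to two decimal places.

Growth factor = (242.4/137.5)^(1/2) = (1.762909)^(1/2) = 1.327746
Growth rate = 1.327746 − 1 = 0.327746 = 32.7746%

32.77%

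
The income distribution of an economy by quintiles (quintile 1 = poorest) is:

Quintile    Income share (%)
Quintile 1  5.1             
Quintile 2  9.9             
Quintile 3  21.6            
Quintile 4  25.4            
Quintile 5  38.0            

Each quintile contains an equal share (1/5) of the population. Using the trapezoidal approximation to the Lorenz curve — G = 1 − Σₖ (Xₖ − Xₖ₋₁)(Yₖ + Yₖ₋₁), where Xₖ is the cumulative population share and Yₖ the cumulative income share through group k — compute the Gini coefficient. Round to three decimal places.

Cumulative income shares Yₖ: 0.0510, 0.1500, 0.3660, 0.6200, 1.0000
Σ (Xₖ−Xₖ₋₁)(Yₖ+Yₖ₋₁) = (1/5)(0.0510+0.0000) + (1/5)(0.1500+0.0510) + (1/5)(0.3660+0.1500) + (1/5)(0.6200+0.3660) + (1/5)(1.0000+0.6200)
  = 0.0102 + 0.0402 + 0.1032 + 0.1972 + 0.3240 = 0.6748
G = 1 − 0.6748 = 0.3252

0.325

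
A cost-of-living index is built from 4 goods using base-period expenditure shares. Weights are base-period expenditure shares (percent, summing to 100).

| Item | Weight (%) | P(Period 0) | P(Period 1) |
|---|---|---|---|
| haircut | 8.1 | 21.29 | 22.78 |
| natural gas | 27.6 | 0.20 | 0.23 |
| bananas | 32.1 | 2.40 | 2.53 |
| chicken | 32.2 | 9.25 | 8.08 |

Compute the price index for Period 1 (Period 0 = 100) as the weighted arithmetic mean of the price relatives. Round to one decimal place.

102.4

haircut: 8.1 × (22.78/21.29) = 8.1 × 1.069986 = 8.6669
natural gas: 27.6 × (0.23/0.20) = 27.6 × 1.150000 = 31.7400
bananas: 32.1 × (2.53/2.40) = 32.1 × 1.054167 = 33.8388
chicken: 32.2 × (8.08/9.25) = 32.2 × 0.873514 = 28.1271
Index = Σ wᵢ·(p₁ᵢ/p₀ᵢ) = 8.6669 + 31.7400 + 33.8388 + 28.1271 = 102.3728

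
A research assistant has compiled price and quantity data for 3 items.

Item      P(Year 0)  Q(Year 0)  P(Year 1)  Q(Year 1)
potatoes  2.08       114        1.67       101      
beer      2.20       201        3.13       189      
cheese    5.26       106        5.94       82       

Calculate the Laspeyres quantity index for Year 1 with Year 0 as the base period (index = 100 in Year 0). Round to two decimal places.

Laspeyres quantity index uses base-period prices as weights.
ΣP(Year 0)·Q(Year 1) = 2.08×101 + 2.20×189 + 5.26×82 = 210.08 + 415.8 + 431.32 = 1057.2
ΣP(Year 0)·Q(Year 0) = 2.08×114 + 2.20×201 + 5.26×106 = 237.12 + 442.2 + 557.56 = 1236.88
Index = 1057.2 / 1236.88 × 100 = 85.4731

85.47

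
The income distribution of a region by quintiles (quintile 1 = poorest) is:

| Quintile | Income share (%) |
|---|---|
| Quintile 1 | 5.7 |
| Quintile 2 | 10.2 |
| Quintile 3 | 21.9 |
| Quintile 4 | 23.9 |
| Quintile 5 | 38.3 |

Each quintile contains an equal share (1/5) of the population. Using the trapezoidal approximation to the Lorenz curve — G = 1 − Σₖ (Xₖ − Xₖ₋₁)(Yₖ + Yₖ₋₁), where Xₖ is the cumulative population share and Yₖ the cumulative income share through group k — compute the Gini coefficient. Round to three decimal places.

0.316

Cumulative income shares Yₖ: 0.0570, 0.1590, 0.3780, 0.6170, 1.0000
Σ (Xₖ−Xₖ₋₁)(Yₖ+Yₖ₋₁) = (1/5)(0.0570+0.0000) + (1/5)(0.1590+0.0570) + (1/5)(0.3780+0.1590) + (1/5)(0.6170+0.3780) + (1/5)(1.0000+0.6170)
  = 0.0114 + 0.0432 + 0.1074 + 0.1990 + 0.3234 = 0.6844
G = 1 − 0.6844 = 0.3156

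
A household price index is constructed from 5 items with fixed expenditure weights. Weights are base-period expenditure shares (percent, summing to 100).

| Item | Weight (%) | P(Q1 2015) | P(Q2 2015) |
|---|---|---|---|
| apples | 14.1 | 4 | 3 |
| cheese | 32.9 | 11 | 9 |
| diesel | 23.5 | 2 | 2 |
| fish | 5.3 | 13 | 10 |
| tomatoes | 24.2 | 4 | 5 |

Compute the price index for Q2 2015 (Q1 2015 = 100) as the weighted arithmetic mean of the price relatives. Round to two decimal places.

apples: 14.1 × (3/4) = 14.1 × 0.750000 = 10.5750
cheese: 32.9 × (9/11) = 32.9 × 0.818182 = 26.9182
diesel: 23.5 × (2/2) = 23.5 × 1.000000 = 23.5000
fish: 5.3 × (10/13) = 5.3 × 0.769231 = 4.0769
tomatoes: 24.2 × (5/4) = 24.2 × 1.250000 = 30.2500
Index = Σ wᵢ·(p₁ᵢ/p₀ᵢ) = 10.5750 + 26.9182 + 23.5000 + 4.0769 + 30.2500 = 95.3201

95.32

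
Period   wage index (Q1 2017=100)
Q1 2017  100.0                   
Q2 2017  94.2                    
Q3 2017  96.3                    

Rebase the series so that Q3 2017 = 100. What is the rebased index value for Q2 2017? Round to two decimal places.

Rebased(Q2 2017) = 94.2 / 96.3 × 100 = 97.8193

97.82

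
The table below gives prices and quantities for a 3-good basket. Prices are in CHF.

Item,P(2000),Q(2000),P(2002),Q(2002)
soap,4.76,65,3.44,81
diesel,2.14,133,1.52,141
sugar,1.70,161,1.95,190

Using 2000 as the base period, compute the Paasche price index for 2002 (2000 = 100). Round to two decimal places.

85.47

Paasche price index uses current-period quantities as weights.
ΣP(2002)·Q(2002) = 3.44×81 + 1.52×141 + 1.95×190 = 278.64 + 214.32 + 370.5 = 863.46
ΣP(2000)·Q(2002) = 4.76×81 + 2.14×141 + 1.70×190 = 385.56 + 301.74 + 323 = 1010.3
Index = 863.46 / 1010.3 × 100 = 85.4657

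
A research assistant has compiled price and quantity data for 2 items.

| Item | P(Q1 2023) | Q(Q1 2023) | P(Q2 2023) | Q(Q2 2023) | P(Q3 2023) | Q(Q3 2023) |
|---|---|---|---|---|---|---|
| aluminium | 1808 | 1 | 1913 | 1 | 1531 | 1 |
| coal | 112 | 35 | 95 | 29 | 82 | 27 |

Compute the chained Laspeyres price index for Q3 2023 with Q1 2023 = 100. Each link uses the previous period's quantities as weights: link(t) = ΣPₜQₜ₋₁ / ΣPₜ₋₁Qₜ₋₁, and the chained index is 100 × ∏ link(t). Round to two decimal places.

Link Q1 2023→Q2 2023:
ΣP(Q2 2023)Q(Q1 2023) = 1913×1 + 95×35 = 1913 + 3325 = 5238
ΣP(Q1 2023)Q(Q1 2023) = 1808×1 + 112×35 = 1808 + 3920 = 5728
link = 5238/5728 = 0.914455
Link Q2 2023→Q3 2023:
ΣP(Q3 2023)Q(Q2 2023) = 1531×1 + 82×29 = 1531 + 2378 = 3909
ΣP(Q2 2023)Q(Q2 2023) = 1913×1 + 95×29 = 1913 + 2755 = 4668
link = 3909/4668 = 0.837404
Chained index = 100 × 0.914455 × 0.837404 = 76.5768

76.58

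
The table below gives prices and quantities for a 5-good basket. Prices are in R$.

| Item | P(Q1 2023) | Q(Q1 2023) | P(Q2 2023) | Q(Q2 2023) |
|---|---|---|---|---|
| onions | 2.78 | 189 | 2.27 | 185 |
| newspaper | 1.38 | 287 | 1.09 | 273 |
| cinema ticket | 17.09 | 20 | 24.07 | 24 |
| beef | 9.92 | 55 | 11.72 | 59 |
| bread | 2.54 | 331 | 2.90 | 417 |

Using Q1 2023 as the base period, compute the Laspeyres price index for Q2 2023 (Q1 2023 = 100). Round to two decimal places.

Laspeyres price index uses base-period quantities as weights.
ΣP(Q2 2023)·Q(Q1 2023) = 2.27×189 + 1.09×287 + 24.07×20 + 11.72×55 + 2.90×331 = 429.03 + 312.83 + 481.4 + 644.6 + 959.9 = 2827.76
ΣP(Q1 2023)·Q(Q1 2023) = 2.78×189 + 1.38×287 + 17.09×20 + 9.92×55 + 2.54×331 = 525.42 + 396.06 + 341.8 + 545.6 + 840.74 = 2649.62
Index = 2827.76 / 2649.62 × 100 = 106.7232

106.72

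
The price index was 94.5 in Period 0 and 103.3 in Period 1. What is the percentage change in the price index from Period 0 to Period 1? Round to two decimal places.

9.31%

Change = (103.3 − 94.5) / 94.5 × 100
       = 8.8 / 94.5 × 100 = 9.3122%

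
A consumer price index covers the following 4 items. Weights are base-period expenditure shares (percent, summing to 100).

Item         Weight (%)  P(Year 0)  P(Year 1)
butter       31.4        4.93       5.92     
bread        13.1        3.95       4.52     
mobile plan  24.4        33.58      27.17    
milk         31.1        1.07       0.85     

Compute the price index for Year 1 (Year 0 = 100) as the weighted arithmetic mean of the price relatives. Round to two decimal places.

97.14

butter: 31.4 × (5.92/4.93) = 31.4 × 1.200811 = 37.7055
bread: 13.1 × (4.52/3.95) = 13.1 × 1.144304 = 14.9904
mobile plan: 24.4 × (27.17/33.58) = 24.4 × 0.809113 = 19.7423
milk: 31.1 × (0.85/1.07) = 31.1 × 0.794393 = 24.7056
Index = Σ wᵢ·(p₁ᵢ/p₀ᵢ) = 37.7055 + 14.9904 + 19.7423 + 24.7056 = 97.1438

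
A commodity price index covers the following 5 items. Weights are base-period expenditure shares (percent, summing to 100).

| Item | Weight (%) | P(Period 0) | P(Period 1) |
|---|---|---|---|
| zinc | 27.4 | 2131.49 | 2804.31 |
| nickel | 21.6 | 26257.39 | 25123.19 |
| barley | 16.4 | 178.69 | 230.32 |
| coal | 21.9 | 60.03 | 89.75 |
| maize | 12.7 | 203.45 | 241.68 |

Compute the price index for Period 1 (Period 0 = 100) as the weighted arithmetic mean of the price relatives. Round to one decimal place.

125.7

zinc: 27.4 × (2804.31/2131.49) = 27.4 × 1.315657 = 36.0490
nickel: 21.6 × (25123.19/26257.39) = 21.6 × 0.956805 = 20.6670
barley: 16.4 × (230.32/178.69) = 16.4 × 1.288936 = 21.1386
coal: 21.9 × (89.75/60.03) = 21.9 × 1.495086 = 32.7424
maize: 12.7 × (241.68/203.45) = 12.7 × 1.187909 = 15.0864
Index = Σ wᵢ·(p₁ᵢ/p₀ᵢ) = 36.0490 + 20.6670 + 21.1386 + 32.7424 + 15.0864 = 125.6834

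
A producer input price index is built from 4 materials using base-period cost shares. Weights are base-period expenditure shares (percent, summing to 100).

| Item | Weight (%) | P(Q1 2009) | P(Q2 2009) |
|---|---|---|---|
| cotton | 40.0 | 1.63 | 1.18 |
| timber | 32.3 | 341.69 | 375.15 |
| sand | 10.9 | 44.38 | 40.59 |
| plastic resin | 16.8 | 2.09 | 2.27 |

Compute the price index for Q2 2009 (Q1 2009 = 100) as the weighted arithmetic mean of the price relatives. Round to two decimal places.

92.64

cotton: 40.0 × (1.18/1.63) = 40.0 × 0.723926 = 28.9571
timber: 32.3 × (375.15/341.69) = 32.3 × 1.097925 = 35.4630
sand: 10.9 × (40.59/44.38) = 10.9 × 0.914601 = 9.9692
plastic resin: 16.8 × (2.27/2.09) = 16.8 × 1.086124 = 18.2469
Index = Σ wᵢ·(p₁ᵢ/p₀ᵢ) = 28.9571 + 35.4630 + 9.9692 + 18.2469 = 92.6361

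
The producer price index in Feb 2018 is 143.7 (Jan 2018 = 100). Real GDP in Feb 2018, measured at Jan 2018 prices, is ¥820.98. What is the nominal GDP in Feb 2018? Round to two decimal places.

1179.75

Nominal = Real × (Index/100) = 820.98 × (143.7/100)
        = 820.98 × 1.437 = 1179.7483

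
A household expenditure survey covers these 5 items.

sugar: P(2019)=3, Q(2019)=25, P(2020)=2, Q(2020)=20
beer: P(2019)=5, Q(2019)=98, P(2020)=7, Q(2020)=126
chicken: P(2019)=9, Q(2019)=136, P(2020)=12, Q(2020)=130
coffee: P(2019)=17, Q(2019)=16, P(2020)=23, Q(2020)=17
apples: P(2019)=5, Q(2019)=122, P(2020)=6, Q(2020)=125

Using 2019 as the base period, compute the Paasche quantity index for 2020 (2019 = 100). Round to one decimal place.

Paasche quantity index uses current-period prices as weights.
ΣP(2020)·Q(2020) = 2×20 + 7×126 + 12×130 + 23×17 + 6×125 = 40 + 882 + 1560 + 391 + 750 = 3623
ΣP(2020)·Q(2019) = 2×25 + 7×98 + 12×136 + 23×16 + 6×122 = 50 + 686 + 1632 + 368 + 732 = 3468
Index = 3623 / 3468 × 100 = 104.4694

104.5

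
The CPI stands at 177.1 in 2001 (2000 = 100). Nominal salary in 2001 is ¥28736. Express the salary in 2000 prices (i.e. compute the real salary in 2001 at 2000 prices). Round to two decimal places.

Real = Nominal ÷ (Index/100) = 28736 ÷ (177.1/100)
     = 28736 ÷ 1.771 = 16225.8611

16225.86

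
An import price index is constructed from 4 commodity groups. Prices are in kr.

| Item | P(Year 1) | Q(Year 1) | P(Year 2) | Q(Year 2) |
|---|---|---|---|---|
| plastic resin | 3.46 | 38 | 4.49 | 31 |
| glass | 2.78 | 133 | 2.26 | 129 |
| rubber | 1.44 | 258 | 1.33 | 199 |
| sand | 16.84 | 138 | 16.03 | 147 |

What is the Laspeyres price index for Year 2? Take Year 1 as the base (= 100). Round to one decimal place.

Laspeyres price index uses base-period quantities as weights.
ΣP(Year 2)·Q(Year 1) = 4.49×38 + 2.26×133 + 1.33×258 + 16.03×138 = 170.62 + 300.58 + 343.14 + 2212.14 = 3026.48
ΣP(Year 1)·Q(Year 1) = 3.46×38 + 2.78×133 + 1.44×258 + 16.84×138 = 131.48 + 369.74 + 371.52 + 2323.92 = 3196.66
Index = 3026.48 / 3196.66 × 100 = 94.6763

94.7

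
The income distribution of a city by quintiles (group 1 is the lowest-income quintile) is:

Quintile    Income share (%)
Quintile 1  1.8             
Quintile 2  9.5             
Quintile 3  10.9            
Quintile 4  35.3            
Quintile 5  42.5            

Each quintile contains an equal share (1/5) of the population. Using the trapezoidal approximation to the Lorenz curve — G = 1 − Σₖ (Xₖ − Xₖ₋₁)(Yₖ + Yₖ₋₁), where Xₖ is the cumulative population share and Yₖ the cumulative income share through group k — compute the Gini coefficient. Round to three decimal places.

0.429

Cumulative income shares Yₖ: 0.0180, 0.1130, 0.2220, 0.5750, 1.0000
Σ (Xₖ−Xₖ₋₁)(Yₖ+Yₖ₋₁) = (1/5)(0.0180+0.0000) + (1/5)(0.1130+0.0180) + (1/5)(0.2220+0.1130) + (1/5)(0.5750+0.2220) + (1/5)(1.0000+0.5750)
  = 0.0036 + 0.0262 + 0.0670 + 0.1594 + 0.3150 = 0.5712
G = 1 − 0.5712 = 0.4288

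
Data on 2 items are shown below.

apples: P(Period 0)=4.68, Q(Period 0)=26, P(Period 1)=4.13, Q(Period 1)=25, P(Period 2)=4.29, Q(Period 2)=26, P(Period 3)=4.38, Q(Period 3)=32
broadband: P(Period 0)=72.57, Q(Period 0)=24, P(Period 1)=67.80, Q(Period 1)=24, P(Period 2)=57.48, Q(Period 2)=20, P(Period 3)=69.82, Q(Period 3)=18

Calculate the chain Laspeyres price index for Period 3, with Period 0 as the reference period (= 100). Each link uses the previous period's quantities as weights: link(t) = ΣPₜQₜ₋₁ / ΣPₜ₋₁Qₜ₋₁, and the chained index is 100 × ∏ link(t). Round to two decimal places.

95.78

Link Period 0→Period 1:
ΣP(Period 1)Q(Period 0) = 4.13×26 + 67.80×24 = 107.38 + 1627.2 = 1734.58
ΣP(Period 0)Q(Period 0) = 4.68×26 + 72.57×24 = 121.68 + 1741.68 = 1863.36
link = 1734.58/1863.36 = 0.930888
Link Period 1→Period 2:
ΣP(Period 2)Q(Period 1) = 4.29×25 + 57.48×24 = 107.25 + 1379.52 = 1486.77
ΣP(Period 1)Q(Period 1) = 4.13×25 + 67.80×24 = 103.25 + 1627.2 = 1730.45
link = 1486.77/1730.45 = 0.859181
Link Period 2→Period 3:
ΣP(Period 3)Q(Period 2) = 4.38×26 + 69.82×20 = 113.88 + 1396.4 = 1510.28
ΣP(Period 2)Q(Period 2) = 4.29×26 + 57.48×20 = 111.54 + 1149.6 = 1261.14
link = 1510.28/1261.14 = 1.197551
Chained index = 100 × 0.930888 × 0.859181 × 1.197551 = 95.7804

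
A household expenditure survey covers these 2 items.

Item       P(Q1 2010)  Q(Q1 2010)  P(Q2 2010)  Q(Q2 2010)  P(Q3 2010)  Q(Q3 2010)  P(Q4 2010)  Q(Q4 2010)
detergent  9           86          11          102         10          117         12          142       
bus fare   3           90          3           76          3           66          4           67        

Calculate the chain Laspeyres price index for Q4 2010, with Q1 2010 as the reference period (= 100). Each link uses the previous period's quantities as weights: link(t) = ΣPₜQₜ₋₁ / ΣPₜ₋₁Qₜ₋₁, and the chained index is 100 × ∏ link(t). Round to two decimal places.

131.29

Link Q1 2010→Q2 2010:
ΣP(Q2 2010)Q(Q1 2010) = 11×86 + 3×90 = 946 + 270 = 1216
ΣP(Q1 2010)Q(Q1 2010) = 9×86 + 3×90 = 774 + 270 = 1044
link = 1216/1044 = 1.164751
Link Q2 2010→Q3 2010:
ΣP(Q3 2010)Q(Q2 2010) = 10×102 + 3×76 = 1020 + 228 = 1248
ΣP(Q2 2010)Q(Q2 2010) = 11×102 + 3×76 = 1122 + 228 = 1350
link = 1248/1350 = 0.924444
Link Q3 2010→Q4 2010:
ΣP(Q4 2010)Q(Q3 2010) = 12×117 + 4×66 = 1404 + 264 = 1668
ΣP(Q3 2010)Q(Q3 2010) = 10×117 + 3×66 = 1170 + 198 = 1368
link = 1668/1368 = 1.219298
Chained index = 100 × 1.164751 × 0.924444 × 1.219298 = 131.2876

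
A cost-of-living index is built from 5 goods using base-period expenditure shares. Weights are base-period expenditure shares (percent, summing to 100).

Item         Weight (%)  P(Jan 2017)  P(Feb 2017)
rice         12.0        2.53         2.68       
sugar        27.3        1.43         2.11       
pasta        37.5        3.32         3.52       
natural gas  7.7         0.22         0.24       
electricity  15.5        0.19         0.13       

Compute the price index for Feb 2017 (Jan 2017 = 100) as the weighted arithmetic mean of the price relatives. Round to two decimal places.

rice: 12.0 × (2.68/2.53) = 12.0 × 1.059289 = 12.7115
sugar: 27.3 × (2.11/1.43) = 27.3 × 1.475524 = 40.2818
pasta: 37.5 × (3.52/3.32) = 37.5 × 1.060241 = 39.7590
natural gas: 7.7 × (0.24/0.22) = 7.7 × 1.090909 = 8.4000
electricity: 15.5 × (0.13/0.19) = 15.5 × 0.684211 = 10.6053
Index = Σ wᵢ·(p₁ᵢ/p₀ᵢ) = 12.7115 + 40.2818 + 39.7590 + 8.4000 + 10.6053 = 111.7576

111.76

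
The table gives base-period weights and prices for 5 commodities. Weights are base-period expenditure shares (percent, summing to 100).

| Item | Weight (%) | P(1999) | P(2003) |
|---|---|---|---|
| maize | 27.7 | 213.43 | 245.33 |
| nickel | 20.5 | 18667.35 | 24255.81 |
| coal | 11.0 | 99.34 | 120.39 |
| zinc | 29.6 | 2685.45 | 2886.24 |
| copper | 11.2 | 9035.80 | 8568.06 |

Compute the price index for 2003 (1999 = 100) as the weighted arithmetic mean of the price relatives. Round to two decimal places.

114.24

maize: 27.7 × (245.33/213.43) = 27.7 × 1.149464 = 31.8401
nickel: 20.5 × (24255.81/18667.35) = 20.5 × 1.299371 = 26.6371
coal: 11.0 × (120.39/99.34) = 11.0 × 1.211899 = 13.3309
zinc: 29.6 × (2886.24/2685.45) = 29.6 × 1.074770 = 31.8132
copper: 11.2 × (8568.06/9035.80) = 11.2 × 0.948235 = 10.6202
Index = Σ wᵢ·(p₁ᵢ/p₀ᵢ) = 31.8401 + 26.6371 + 13.3309 + 31.8132 + 10.6202 = 114.2415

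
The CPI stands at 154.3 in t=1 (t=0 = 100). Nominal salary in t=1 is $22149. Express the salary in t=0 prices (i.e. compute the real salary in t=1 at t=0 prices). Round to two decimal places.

Real = Nominal ÷ (Index/100) = 22149 ÷ (154.3/100)
     = 22149 ÷ 1.543 = 14354.5042

14354.50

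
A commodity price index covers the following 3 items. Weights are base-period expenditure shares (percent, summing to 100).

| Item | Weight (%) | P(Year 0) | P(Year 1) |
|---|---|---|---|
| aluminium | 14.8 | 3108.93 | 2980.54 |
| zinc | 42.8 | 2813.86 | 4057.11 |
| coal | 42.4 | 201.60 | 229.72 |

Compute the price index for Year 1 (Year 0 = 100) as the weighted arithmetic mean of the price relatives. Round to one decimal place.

aluminium: 14.8 × (2980.54/3108.93) = 14.8 × 0.958703 = 14.1888
zinc: 42.8 × (4057.11/2813.86) = 42.8 × 1.441831 = 61.7104
coal: 42.4 × (229.72/201.60) = 42.4 × 1.139484 = 48.3141
Index = Σ wᵢ·(p₁ᵢ/p₀ᵢ) = 14.1888 + 61.7104 + 48.3141 = 124.2133

124.2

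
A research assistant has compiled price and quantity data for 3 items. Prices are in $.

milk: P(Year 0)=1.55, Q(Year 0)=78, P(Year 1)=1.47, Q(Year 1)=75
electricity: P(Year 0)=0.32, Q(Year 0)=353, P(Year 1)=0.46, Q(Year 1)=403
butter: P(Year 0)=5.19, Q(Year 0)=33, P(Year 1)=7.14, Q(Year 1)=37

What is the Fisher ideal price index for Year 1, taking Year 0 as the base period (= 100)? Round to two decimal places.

Laspeyres component (base-period weights):
ΣP(Year 1)Q(Year 0) = 1.47×78 + 0.46×353 + 7.14×33 = 114.66 + 162.38 + 235.62 = 512.66
ΣP(Year 0)Q(Year 0) = 1.55×78 + 0.32×353 + 5.19×33 = 120.9 + 112.96 + 171.27 = 405.13
L = 512.66 / 405.13 × 100 = 126.5421
Paasche component (current-period weights):
ΣP(Year 1)Q(Year 1) = 1.47×75 + 0.46×403 + 7.14×37 = 110.25 + 185.38 + 264.18 = 559.81
ΣP(Year 0)Q(Year 1) = 1.55×75 + 0.32×403 + 5.19×37 = 116.25 + 128.96 + 192.03 = 437.24
P = 559.81 / 437.24 × 100 = 128.0327
Fisher = √(L × P) = √(126.5421 × 128.0327) = 127.2852

127.29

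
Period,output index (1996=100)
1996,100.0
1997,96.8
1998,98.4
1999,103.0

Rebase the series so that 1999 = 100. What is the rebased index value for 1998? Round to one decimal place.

95.5

Rebased(1998) = 98.4 / 103.0 × 100 = 95.5340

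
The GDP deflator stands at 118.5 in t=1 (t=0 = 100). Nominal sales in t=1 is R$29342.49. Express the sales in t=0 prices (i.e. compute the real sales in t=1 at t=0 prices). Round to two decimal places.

24761.59

Real = Nominal ÷ (Index/100) = 29342.49 ÷ (118.5/100)
     = 29342.49 ÷ 1.185 = 24761.5949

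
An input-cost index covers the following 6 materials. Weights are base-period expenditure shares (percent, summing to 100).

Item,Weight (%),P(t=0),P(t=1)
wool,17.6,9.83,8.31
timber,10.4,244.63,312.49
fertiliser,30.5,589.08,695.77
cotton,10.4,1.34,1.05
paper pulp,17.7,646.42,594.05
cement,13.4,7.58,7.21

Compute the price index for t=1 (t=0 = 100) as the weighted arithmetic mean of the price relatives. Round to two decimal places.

101.35

wool: 17.6 × (8.31/9.83) = 17.6 × 0.845371 = 14.8785
timber: 10.4 × (312.49/244.63) = 10.4 × 1.277399 = 13.2849
fertiliser: 30.5 × (695.77/589.08) = 30.5 × 1.181113 = 36.0239
cotton: 10.4 × (1.05/1.34) = 10.4 × 0.783582 = 8.1493
paper pulp: 17.7 × (594.05/646.42) = 17.7 × 0.918985 = 16.2660
cement: 13.4 × (7.21/7.58) = 13.4 × 0.951187 = 12.7459
Index = Σ wᵢ·(p₁ᵢ/p₀ᵢ) = 14.8785 + 13.2849 + 36.0239 + 8.1493 + 16.2660 + 12.7459 = 101.3486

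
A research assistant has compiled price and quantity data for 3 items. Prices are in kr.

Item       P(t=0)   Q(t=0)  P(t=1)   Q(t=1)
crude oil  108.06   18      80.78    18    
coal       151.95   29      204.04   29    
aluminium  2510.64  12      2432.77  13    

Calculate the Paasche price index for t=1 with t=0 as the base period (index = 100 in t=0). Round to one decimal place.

Paasche price index uses current-period quantities as weights.
ΣP(t=1)·Q(t=1) = 80.78×18 + 204.04×29 + 2432.77×13 = 1454.04 + 5917.16 + 31626.01 = 38997.21
ΣP(t=0)·Q(t=1) = 108.06×18 + 151.95×29 + 2510.64×13 = 1945.08 + 4406.55 + 32638.32 = 38989.95
Index = 38997.21 / 38989.95 × 100 = 100.0186

100.0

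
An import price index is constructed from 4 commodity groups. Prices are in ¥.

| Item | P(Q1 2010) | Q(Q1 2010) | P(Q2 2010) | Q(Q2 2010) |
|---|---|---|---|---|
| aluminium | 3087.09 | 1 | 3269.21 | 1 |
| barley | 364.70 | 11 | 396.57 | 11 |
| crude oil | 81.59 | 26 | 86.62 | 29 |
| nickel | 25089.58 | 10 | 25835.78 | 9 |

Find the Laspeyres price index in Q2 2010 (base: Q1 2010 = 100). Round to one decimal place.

Laspeyres price index uses base-period quantities as weights.
ΣP(Q2 2010)·Q(Q1 2010) = 3269.21×1 + 396.57×11 + 86.62×26 + 25835.78×10 = 3269.21 + 4362.27 + 2252.12 + 258357.8 = 268241.4
ΣP(Q1 2010)·Q(Q1 2010) = 3087.09×1 + 364.70×11 + 81.59×26 + 25089.58×10 = 3087.09 + 4011.7 + 2121.34 + 250895.8 = 260115.93
Index = 268241.4 / 260115.93 × 100 = 103.1238

103.1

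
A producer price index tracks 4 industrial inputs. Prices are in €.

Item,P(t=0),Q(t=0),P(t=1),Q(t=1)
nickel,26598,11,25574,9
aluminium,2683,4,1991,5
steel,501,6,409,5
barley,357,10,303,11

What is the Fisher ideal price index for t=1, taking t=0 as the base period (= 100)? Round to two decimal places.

94.91

Laspeyres component (base-period weights):
ΣP(t=1)Q(t=0) = 25574×11 + 1991×4 + 409×6 + 303×10 = 281314 + 7964 + 2454 + 3030 = 294762
ΣP(t=0)Q(t=0) = 26598×11 + 2683×4 + 501×6 + 357×10 = 292578 + 10732 + 3006 + 3570 = 309886
L = 294762 / 309886 × 100 = 95.1195
Paasche component (current-period weights):
ΣP(t=1)Q(t=1) = 25574×9 + 1991×5 + 409×5 + 303×11 = 230166 + 9955 + 2045 + 3333 = 245499
ΣP(t=0)Q(t=1) = 26598×9 + 2683×5 + 501×5 + 357×11 = 239382 + 13415 + 2505 + 3927 = 259229
P = 245499 / 259229 × 100 = 94.7035
Fisher = √(L × P) = √(95.1195 × 94.7035) = 94.9113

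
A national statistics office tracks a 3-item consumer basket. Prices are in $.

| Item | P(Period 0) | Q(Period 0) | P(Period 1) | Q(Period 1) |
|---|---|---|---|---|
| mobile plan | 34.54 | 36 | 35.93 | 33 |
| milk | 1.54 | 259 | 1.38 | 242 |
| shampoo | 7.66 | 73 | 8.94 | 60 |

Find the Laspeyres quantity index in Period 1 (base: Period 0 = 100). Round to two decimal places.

Laspeyres quantity index uses base-period prices as weights.
ΣP(Period 0)·Q(Period 1) = 34.54×33 + 1.54×242 + 7.66×60 = 1139.82 + 372.68 + 459.6 = 1972.1
ΣP(Period 0)·Q(Period 0) = 34.54×36 + 1.54×259 + 7.66×73 = 1243.44 + 398.86 + 559.18 = 2201.48
Index = 1972.1 / 2201.48 × 100 = 89.5806

89.58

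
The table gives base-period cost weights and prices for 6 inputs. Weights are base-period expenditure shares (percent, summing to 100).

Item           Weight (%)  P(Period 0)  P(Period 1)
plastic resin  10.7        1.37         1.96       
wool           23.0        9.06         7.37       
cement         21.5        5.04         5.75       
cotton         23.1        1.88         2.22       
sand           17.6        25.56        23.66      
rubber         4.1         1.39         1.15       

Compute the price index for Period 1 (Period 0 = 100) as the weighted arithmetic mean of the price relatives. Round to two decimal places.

105.51

plastic resin: 10.7 × (1.96/1.37) = 10.7 × 1.430657 = 15.3080
wool: 23.0 × (7.37/9.06) = 23.0 × 0.813466 = 18.7097
cement: 21.5 × (5.75/5.04) = 21.5 × 1.140873 = 24.5288
cotton: 23.1 × (2.22/1.88) = 23.1 × 1.180851 = 27.2777
sand: 17.6 × (23.66/25.56) = 17.6 × 0.925665 = 16.2917
rubber: 4.1 × (1.15/1.39) = 4.1 × 0.827338 = 3.3921
Index = Σ wᵢ·(p₁ᵢ/p₀ᵢ) = 15.3080 + 18.7097 + 24.5288 + 27.2777 + 16.2917 + 3.3921 = 105.5080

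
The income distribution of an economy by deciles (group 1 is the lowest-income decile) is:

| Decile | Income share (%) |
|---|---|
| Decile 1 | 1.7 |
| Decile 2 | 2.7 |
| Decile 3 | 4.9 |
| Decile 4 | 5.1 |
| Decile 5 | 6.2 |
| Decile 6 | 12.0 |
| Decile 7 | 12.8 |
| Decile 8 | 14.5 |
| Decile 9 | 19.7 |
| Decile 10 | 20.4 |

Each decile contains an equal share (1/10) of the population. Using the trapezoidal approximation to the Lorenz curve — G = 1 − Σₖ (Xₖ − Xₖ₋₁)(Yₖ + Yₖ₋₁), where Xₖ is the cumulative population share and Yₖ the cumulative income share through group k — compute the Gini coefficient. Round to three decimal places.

0.364

Cumulative income shares Yₖ: 0.0170, 0.0440, 0.0930, 0.1440, 0.2060, 0.3260, 0.4540, 0.5990, 0.7960, 1.0000
Σ (Xₖ−Xₖ₋₁)(Yₖ+Yₖ₋₁) = (1/10)(0.0170+0.0000) + (1/10)(0.0440+0.0170) + (1/10)(0.0930+0.0440) + (1/10)(0.1440+0.0930) + (1/10)(0.2060+0.1440) + (1/10)(0.3260+0.2060) + (1/10)(0.4540+0.3260) + (1/10)(0.5990+0.4540) + (1/10)(0.7960+0.5990) + (1/10)(1.0000+0.7960)
  = 0.0017 + 0.0061 + 0.0137 + 0.0237 + 0.0350 + 0.0532 + 0.0780 + 0.1053 + 0.1395 + 0.1796 = 0.6358
G = 1 − 0.6358 = 0.3642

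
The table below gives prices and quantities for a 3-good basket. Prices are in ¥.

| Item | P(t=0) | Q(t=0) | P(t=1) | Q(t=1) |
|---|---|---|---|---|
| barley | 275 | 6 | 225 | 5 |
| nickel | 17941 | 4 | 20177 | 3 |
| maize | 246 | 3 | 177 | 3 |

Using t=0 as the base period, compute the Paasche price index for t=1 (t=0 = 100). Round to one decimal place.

Paasche price index uses current-period quantities as weights.
ΣP(t=1)·Q(t=1) = 225×5 + 20177×3 + 177×3 = 1125 + 60531 + 531 = 62187
ΣP(t=0)·Q(t=1) = 275×5 + 17941×3 + 246×3 = 1375 + 53823 + 738 = 55936
Index = 62187 / 55936 × 100 = 111.1753

111.2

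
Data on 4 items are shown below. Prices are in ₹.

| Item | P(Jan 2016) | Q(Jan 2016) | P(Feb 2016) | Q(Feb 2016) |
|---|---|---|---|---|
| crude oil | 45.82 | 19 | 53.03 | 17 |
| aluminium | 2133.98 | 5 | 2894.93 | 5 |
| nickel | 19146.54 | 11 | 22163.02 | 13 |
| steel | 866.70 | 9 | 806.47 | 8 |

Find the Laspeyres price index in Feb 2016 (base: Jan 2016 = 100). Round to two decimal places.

Laspeyres price index uses base-period quantities as weights.
ΣP(Feb 2016)·Q(Jan 2016) = 53.03×19 + 2894.93×5 + 22163.02×11 + 806.47×9 = 1007.57 + 14474.65 + 243793.22 + 7258.23 = 266533.67
ΣP(Jan 2016)·Q(Jan 2016) = 45.82×19 + 2133.98×5 + 19146.54×11 + 866.70×9 = 870.58 + 10669.9 + 210611.94 + 7800.3 = 229952.72
Index = 266533.67 / 229952.72 × 100 = 115.9080

115.91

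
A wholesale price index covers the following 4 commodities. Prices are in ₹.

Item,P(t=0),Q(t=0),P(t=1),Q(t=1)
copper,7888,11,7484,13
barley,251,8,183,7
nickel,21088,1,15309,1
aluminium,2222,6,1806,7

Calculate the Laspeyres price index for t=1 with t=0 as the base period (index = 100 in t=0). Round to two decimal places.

89.23

Laspeyres price index uses base-period quantities as weights.
ΣP(t=1)·Q(t=0) = 7484×11 + 183×8 + 15309×1 + 1806×6 = 82324 + 1464 + 15309 + 10836 = 109933
ΣP(t=0)·Q(t=0) = 7888×11 + 251×8 + 21088×1 + 2222×6 = 86768 + 2008 + 21088 + 13332 = 123196
Index = 109933 / 123196 × 100 = 89.2342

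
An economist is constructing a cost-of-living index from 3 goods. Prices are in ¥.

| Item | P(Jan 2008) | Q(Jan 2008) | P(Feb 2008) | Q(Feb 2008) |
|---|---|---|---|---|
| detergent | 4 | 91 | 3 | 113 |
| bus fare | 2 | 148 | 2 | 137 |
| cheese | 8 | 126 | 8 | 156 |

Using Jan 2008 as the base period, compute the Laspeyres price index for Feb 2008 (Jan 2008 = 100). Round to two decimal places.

Laspeyres price index uses base-period quantities as weights.
ΣP(Feb 2008)·Q(Jan 2008) = 3×91 + 2×148 + 8×126 = 273 + 296 + 1008 = 1577
ΣP(Jan 2008)·Q(Jan 2008) = 4×91 + 2×148 + 8×126 = 364 + 296 + 1008 = 1668
Index = 1577 / 1668 × 100 = 94.5444

94.54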